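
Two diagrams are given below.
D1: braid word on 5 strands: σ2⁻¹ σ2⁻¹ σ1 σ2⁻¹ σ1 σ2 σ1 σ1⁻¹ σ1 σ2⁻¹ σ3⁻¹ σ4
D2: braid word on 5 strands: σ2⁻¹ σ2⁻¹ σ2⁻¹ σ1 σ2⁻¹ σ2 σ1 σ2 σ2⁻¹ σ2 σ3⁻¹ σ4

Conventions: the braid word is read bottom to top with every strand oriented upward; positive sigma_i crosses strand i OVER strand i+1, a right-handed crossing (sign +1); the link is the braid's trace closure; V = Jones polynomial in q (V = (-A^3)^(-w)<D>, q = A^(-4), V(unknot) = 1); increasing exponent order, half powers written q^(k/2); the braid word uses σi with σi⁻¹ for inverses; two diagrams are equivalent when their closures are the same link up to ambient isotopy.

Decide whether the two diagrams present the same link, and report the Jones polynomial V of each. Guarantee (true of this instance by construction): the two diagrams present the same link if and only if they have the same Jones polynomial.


equivalent: yes
V(D1) = q^-2 + 2 + q^2  (w 0, c 12, <D> = A^-8 + 2 + A^8)
V(D2) = q^-2 + 2 + q^2  [12 crossings, <D> = A^-8 + 2 + A^8, w = 0]
key observation: all 2 diagrams share one V(q), hence one class


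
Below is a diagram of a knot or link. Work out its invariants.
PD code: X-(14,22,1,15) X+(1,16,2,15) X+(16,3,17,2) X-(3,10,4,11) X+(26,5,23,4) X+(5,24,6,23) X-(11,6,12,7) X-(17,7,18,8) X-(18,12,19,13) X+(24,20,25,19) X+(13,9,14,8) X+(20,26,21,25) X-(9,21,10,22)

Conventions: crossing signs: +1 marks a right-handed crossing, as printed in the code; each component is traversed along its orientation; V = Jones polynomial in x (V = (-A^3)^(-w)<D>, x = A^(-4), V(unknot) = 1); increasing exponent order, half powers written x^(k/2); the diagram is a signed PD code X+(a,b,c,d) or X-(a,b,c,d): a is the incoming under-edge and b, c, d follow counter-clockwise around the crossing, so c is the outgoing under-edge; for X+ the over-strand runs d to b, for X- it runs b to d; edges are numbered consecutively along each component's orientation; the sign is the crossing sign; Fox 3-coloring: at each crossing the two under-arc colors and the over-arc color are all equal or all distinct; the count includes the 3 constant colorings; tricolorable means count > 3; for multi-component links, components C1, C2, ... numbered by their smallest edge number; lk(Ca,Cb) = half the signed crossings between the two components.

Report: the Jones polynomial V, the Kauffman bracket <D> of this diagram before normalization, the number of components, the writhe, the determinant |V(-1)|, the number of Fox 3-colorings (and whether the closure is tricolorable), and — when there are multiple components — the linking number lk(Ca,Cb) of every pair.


V(x) = x^-1 - 1 + 3x - x^2 + 3x^3 - 2x^4 + x^5
bracket: -A^-17 + 2A^-13 - 3A^-9 + A^-5 - 3A^-1 + A^3 - A^7, w = +1
3 components, writhe +1, over 13 crossings
lk(C1,C2) = -1
linking number lk(C1,C3) = +1
lk(C2,C3): +1
det 12, colorings 9 of 3^13 — tricolorable
observation: the span of V is 6, within the link bound 13 + 3 - 1


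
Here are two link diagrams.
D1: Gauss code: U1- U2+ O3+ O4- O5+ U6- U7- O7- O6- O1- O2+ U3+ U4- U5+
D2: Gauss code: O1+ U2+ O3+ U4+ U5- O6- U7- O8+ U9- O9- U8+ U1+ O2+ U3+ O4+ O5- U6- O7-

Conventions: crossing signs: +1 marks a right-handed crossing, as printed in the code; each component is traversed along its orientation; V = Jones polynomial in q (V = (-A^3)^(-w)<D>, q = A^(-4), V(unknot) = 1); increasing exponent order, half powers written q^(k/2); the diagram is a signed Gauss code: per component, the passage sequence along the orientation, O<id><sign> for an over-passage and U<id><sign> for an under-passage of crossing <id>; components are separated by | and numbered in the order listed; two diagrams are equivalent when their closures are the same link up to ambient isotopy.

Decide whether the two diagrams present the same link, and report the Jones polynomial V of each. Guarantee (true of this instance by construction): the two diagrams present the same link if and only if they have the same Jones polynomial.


same link: yes
V(D1) = 1  [7 crossings, <D> = -A^-3, w = -1]
V(D2) = 1  (w +1, c 9, <D> = -A^3)
note: from 7 to 9 crossings by R-moves: one link, two diagrams


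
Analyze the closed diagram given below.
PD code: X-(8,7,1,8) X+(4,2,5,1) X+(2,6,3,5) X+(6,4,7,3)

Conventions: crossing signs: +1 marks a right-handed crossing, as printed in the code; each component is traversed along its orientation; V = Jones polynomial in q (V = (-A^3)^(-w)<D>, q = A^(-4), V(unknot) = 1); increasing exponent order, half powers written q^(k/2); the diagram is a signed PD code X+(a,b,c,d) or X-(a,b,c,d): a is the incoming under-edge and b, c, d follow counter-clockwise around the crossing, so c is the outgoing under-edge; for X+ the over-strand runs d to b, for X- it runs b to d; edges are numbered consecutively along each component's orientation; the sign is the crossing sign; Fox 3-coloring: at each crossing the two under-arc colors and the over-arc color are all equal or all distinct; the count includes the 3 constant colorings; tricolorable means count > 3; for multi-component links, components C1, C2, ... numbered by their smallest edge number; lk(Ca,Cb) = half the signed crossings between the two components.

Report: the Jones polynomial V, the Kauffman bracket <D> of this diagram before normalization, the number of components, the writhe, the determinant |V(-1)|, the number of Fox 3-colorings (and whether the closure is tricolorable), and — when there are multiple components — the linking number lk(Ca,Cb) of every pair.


V(q) = q + q^3 - q^4
bracket: -A^-10 + A^-6 + A^2, w = +2
1 component, writhe +2, over 4 crossings
det 3, colorings 9 of 3^4 — tricolorable
observation: w = +2 (over 4 crossings) is diagram-only; (-A^3)^(-2) removes it from V


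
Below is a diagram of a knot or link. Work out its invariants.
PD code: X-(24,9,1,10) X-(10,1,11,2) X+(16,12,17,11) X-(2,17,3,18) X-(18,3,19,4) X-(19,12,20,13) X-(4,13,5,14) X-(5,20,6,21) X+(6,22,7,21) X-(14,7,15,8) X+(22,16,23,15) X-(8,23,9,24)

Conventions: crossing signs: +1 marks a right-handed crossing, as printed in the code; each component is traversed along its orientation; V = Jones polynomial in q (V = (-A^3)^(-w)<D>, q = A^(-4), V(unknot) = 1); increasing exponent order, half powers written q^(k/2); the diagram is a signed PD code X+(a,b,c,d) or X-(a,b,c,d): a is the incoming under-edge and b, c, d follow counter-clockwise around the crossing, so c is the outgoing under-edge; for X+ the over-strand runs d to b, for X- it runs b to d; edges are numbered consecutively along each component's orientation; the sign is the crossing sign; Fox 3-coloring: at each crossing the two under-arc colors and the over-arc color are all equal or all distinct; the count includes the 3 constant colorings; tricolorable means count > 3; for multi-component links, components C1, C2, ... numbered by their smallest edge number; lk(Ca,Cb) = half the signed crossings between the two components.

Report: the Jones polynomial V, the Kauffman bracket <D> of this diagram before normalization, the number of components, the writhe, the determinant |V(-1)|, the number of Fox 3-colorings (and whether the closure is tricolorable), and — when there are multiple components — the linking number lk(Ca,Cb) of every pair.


Jones polynomial: V(q) = -q^-9 + q^-8 - 2q^-7 + 3q^-6 - 2q^-5 + 2q^-4 - q^-3 + q^-2
<D> = A^-10 - A^-6 + 2A^-2 - 2A^2 + 3A^6 - 2A^10 + A^14 - A^18; writhe -6
components 1, writhe -6 (12 crossings)
3-colorings: 3 of 3^12, det 13 — not tricolorable
note: w = -6 shifts under R1 moves; the (-A^3)^(6) factor cancels that in V


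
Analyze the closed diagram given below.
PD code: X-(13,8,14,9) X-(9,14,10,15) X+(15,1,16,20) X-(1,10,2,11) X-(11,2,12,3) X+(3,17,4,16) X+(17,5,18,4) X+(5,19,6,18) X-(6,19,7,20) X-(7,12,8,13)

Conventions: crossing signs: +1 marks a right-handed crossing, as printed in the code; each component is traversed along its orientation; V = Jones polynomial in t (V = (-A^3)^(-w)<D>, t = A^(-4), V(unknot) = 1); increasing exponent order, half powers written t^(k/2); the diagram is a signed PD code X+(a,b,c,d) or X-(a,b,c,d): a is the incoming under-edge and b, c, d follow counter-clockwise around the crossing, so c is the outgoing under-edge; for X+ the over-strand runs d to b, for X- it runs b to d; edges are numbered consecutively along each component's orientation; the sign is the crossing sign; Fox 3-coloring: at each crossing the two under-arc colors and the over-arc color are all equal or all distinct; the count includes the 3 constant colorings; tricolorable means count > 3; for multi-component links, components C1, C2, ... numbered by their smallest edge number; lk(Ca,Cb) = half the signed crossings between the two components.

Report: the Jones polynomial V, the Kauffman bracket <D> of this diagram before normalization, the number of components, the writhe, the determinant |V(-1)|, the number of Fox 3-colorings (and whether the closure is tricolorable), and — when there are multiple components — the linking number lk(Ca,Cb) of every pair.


Jones polynomial: V(t) = -t^-6 + 2t^-5 - 4t^-4 + 5t^-3 - 4t^-2 + 5t^-1 - 3 + 2t - t^2
<D> = -A^-14 + 2A^-10 - 3A^-6 + 5A^-2 - 4A^2 + 5A^6 - 4A^10 + 2A^14 - A^18; writhe -2
components 1, writhe -2 (10 crossings)
3-colorings: 9 of 3^10, det 27 — tricolorable
note: w = -2 shifts under R1 moves; the (-A^3)^(2) factor cancels that in V


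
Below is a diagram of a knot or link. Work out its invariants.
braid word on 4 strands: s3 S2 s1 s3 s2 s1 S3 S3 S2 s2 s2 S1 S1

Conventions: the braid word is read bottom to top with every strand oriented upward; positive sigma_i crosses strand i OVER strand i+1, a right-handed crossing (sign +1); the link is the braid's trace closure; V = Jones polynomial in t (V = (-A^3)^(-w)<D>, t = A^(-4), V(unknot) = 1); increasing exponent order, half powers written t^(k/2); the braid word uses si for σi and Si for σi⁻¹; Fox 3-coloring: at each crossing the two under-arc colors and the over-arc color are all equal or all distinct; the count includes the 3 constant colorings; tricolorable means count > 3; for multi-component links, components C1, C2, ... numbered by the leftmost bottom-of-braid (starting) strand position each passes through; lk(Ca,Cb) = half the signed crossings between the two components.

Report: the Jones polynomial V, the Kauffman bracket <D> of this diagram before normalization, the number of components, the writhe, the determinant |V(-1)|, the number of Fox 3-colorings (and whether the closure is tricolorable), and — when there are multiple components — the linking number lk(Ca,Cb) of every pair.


V = -t^-3 + t^-2 - t^-1 + 3 - t + t^2 - t^3
<D> = A^-9 - A^-5 + A^-1 - 3A^3 + A^7 - A^11 + A^15 (w = +1)
1 component over 13 crossings, w = +1
27 Fox colorings among 3^13, |V(-1)| = 9: tricolorable
why: V spans 6 powers of t: at least 6 crossings in any diagram


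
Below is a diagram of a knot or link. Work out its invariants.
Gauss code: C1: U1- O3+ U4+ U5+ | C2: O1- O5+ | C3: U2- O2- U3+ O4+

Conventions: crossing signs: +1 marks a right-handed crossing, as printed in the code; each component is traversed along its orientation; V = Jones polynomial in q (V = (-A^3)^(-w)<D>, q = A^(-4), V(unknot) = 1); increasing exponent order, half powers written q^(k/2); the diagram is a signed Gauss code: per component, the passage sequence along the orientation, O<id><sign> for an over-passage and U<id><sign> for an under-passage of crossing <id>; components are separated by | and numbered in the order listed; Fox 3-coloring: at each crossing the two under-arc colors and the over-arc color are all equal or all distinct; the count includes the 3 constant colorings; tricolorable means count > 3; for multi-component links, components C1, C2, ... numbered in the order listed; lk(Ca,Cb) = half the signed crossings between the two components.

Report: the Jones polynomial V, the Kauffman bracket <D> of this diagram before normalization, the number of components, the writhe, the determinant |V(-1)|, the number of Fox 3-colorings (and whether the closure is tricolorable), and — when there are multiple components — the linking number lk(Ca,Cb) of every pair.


Jones polynomial: V(q) = 1 + q + q^2 + q^3
<D> = -A^-9 - A^-5 - A^-1 - A^3; writhe +1
components 3, writhe +1 (5 crossings)
linking number lk(C1,C2) = 0
lk(C1,C3): +1
lk(C2,C3) = 0
3-colorings: 9 of 3^6, det 0 — tricolorable
note: the 3 component pairs carry total linking +1


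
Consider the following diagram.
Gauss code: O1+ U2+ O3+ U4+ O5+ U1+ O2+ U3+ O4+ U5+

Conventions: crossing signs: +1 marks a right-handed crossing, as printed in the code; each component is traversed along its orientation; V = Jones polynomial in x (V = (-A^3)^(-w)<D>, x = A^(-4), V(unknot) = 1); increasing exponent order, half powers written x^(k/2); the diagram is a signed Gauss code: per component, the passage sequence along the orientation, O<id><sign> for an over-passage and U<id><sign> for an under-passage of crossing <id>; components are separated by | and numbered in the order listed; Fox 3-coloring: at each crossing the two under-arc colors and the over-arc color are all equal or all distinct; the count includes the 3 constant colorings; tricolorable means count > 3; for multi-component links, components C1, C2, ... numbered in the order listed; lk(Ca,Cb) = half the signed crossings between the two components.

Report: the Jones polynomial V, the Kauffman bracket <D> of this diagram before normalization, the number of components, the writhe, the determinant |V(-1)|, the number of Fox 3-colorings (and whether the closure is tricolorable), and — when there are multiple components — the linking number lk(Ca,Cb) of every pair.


V(x) = x^2 + x^4 - x^5 + x^6 - x^7
bracket: A^-13 - A^-9 + A^-5 - A^-1 - A^7, w = +5
1 component, writhe +5, over 5 crossings
det 5, colorings 3 of 3^5 — not tricolorable
observation: V spans 5 powers of x: at least 5 crossings in any diagram


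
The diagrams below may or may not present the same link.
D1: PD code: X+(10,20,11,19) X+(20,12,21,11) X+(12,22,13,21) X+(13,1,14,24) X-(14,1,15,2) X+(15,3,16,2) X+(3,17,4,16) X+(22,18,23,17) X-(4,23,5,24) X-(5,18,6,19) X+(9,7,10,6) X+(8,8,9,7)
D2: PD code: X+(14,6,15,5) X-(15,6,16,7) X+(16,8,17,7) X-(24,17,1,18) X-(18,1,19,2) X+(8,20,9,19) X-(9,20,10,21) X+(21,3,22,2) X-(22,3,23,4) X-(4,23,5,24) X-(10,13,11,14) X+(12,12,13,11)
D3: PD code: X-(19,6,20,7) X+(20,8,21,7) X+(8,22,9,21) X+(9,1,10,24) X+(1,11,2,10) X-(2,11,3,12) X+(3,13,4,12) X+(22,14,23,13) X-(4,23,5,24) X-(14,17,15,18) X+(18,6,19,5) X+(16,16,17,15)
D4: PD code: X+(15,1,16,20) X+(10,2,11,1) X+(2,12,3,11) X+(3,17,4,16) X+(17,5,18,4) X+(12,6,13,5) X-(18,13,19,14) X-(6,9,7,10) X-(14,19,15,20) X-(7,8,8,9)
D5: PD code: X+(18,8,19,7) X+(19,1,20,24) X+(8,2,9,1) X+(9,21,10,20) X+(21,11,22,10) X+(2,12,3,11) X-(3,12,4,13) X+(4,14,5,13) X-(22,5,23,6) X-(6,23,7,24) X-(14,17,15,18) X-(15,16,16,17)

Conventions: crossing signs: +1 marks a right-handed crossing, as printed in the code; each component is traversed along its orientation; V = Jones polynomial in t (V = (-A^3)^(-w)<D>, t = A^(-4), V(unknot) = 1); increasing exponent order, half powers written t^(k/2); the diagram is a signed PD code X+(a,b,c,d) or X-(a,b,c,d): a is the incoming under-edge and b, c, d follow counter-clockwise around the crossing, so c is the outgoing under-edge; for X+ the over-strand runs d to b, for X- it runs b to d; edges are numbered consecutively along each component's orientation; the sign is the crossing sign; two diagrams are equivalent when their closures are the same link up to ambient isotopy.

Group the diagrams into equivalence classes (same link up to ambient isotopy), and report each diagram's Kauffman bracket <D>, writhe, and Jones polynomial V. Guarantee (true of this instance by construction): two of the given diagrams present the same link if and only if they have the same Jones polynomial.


classes: {D1, D3, D4, D5} | {D2}
V(D1) = t - t^2 + 2t^3 - t^4 + t^5 - t^6  [12 crossings, <D> = -A^-6 + A^-2 - A^2 + 2A^6 - A^10 + A^14, w = +6]
D2 (bracket A^-2 + A^6 - A^10; 12 crossings at w = -2): V = -t^-4 + t^-3 + t^-1
V(D3) = t - t^2 + 2t^3 - t^4 + t^5 - t^6  [12 crossings, <D> = -A^-12 + A^-8 - A^-4 + 2 - A^4 + A^8, w = +4]
D4 (bracket -A^-18 + A^-14 - A^-10 + 2A^-6 - A^-2 + A^2; 10 crossings at w = +2): V = t - t^2 + 2t^3 - t^4 + t^5 - t^6
V(D5) = t - t^2 + 2t^3 - t^4 + t^5 - t^6  [12 crossings, <D> = -A^-18 + A^-14 - A^-10 + 2A^-6 - A^-2 + A^2, w = +2]
insight: V(t) takes 2 values over 5 diagrams, fixing the grouping


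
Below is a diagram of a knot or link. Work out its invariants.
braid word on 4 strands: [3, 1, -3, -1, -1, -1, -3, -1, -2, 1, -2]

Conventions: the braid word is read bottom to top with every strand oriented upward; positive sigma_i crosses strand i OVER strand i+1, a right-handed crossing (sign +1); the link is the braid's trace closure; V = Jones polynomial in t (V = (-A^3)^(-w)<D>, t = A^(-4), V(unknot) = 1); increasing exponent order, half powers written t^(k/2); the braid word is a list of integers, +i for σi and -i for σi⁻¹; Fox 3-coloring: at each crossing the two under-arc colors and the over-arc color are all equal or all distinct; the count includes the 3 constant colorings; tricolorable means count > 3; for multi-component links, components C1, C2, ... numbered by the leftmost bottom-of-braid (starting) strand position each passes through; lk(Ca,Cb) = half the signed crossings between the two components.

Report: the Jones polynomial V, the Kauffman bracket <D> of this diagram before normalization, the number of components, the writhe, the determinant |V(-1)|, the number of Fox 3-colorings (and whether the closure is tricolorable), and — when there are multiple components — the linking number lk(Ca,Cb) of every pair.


V = -t^-6 + t^-5 - t^-4 + 2t^-3 - t^-2 + t^-1
<D> = -A^-11 + A^-7 - 2A^-3 + A - A^5 + A^9 (w = -5)
1 component over 11 crossings, w = -5
3 Fox colorings among 3^11, |V(-1)| = 7: not tricolorable
why: V spans 5 powers of t: at least 5 crossings in any diagram


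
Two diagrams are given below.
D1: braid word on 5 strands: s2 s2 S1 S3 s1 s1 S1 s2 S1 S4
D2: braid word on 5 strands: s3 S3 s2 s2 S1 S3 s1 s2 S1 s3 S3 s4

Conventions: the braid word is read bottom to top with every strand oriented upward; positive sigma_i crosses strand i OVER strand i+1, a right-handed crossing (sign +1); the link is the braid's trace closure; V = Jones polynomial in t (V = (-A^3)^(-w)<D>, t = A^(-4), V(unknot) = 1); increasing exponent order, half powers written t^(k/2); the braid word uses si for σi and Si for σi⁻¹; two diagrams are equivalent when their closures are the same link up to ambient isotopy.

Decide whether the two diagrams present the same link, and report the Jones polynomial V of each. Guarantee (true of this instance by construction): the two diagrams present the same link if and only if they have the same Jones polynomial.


equivalent: yes
D1 (bracket -A^-16 + A^-12 + A^-4; 10 crossings at w = 0): V = t + t^3 - t^4
D2 (bracket -A^-10 + A^-6 + A^2; 12 crossings at w = +2): V = t + t^3 - t^4
key observation: Markov moves rewrite D1 (10 crossings) into D2 (12)


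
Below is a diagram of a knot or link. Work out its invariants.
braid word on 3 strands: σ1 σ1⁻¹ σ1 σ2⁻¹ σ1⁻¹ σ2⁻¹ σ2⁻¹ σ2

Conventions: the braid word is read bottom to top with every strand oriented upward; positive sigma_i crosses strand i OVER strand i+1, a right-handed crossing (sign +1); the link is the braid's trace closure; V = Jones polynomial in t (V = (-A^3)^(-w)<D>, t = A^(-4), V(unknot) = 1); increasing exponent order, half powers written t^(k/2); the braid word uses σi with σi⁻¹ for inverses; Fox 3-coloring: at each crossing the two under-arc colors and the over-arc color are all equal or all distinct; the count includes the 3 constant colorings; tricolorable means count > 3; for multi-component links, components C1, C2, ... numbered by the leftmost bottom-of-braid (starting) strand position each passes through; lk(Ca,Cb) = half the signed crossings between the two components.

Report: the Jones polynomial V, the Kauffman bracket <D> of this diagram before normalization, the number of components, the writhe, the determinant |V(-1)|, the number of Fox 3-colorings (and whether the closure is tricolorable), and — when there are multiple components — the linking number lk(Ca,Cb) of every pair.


Jones polynomial: V(t) = 1
<D> = A^-6; writhe -2
components 1, writhe -2 (8 crossings)
3-colorings: 3 of 3^8, det 1 — not tricolorable
note: free reduction leaves σ1 σ2⁻¹ σ1⁻¹ σ2⁻¹ of the original 8 letters


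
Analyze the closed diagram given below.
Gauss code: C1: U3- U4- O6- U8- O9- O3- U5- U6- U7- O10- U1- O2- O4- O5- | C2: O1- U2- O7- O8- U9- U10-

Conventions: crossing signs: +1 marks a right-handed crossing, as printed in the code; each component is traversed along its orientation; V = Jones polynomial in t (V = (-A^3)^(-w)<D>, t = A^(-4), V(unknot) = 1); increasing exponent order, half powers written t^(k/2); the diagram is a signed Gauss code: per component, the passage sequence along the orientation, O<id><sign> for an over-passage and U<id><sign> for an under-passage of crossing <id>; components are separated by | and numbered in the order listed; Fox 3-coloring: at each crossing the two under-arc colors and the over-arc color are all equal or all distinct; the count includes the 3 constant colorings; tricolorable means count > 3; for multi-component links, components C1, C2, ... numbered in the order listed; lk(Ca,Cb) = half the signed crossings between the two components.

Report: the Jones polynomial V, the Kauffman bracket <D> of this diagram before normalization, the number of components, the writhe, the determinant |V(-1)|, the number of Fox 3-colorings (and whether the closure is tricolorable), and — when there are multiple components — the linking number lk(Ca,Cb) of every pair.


Jones polynomial: V(t) = -t^(-11/2) - t^(-7/2)
<D> = -A^-16 - A^-8; writhe -10
components 2, writhe -10 (10 crossings)
linking number lk(C1,C2) = -3
3-colorings: 3 of 3^10, det 2 — not tricolorable
note: span 2 respects span(V) <= c + mu - 1 = 11 for this 2-component diagram


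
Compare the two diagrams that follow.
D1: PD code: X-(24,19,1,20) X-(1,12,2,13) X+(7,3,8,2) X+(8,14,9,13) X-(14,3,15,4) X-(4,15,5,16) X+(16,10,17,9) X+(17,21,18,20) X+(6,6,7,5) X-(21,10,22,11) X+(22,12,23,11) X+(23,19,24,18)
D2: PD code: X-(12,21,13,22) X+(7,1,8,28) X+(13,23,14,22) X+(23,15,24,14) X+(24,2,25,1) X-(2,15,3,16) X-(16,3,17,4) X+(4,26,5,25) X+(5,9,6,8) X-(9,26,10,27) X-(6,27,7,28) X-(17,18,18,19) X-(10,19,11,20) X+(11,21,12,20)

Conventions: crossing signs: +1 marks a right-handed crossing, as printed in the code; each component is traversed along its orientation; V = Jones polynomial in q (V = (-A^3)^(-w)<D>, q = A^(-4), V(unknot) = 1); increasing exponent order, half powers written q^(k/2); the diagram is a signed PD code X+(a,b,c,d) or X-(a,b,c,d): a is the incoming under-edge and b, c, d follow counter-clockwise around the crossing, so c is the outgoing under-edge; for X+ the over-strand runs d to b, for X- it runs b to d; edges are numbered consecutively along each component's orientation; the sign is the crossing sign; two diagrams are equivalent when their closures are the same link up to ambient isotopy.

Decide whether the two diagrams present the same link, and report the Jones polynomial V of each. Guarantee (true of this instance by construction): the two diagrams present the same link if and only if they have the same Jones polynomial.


equivalent: yes
V(D1) = 1  (w +2, c 12, <D> = A^6)
D2 (bracket 1; 14 crossings at w = 0): V = 1
why: from 12 to 14 crossings by R-moves: one link, two diagrams


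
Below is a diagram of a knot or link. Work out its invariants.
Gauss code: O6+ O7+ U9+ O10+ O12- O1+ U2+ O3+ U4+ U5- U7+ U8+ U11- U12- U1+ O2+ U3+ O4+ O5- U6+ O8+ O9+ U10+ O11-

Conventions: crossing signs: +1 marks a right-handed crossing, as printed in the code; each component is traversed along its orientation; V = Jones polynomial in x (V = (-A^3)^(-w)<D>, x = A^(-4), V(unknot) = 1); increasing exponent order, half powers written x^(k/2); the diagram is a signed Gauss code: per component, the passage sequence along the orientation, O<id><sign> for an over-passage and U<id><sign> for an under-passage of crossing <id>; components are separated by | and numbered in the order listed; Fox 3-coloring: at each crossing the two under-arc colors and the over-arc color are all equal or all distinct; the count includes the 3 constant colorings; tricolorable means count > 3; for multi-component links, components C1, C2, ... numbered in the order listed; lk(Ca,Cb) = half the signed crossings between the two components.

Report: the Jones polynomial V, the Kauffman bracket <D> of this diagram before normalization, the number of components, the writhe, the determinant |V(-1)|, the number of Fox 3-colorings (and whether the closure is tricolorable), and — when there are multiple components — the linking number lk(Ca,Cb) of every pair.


V = x^2 + 2x^4 - 2x^5 + x^6 - 2x^7 + x^8
<D> = A^-14 - 2A^-10 + A^-6 - 2A^-2 + 2A^2 + A^10 (w = +6)
1 component over 12 crossings, w = +6
27 Fox colorings among 3^12, |V(-1)| = 9: tricolorable
why: w = +6 (over 12 crossings) is diagram-only; (-A^3)^(-6) removes it from V


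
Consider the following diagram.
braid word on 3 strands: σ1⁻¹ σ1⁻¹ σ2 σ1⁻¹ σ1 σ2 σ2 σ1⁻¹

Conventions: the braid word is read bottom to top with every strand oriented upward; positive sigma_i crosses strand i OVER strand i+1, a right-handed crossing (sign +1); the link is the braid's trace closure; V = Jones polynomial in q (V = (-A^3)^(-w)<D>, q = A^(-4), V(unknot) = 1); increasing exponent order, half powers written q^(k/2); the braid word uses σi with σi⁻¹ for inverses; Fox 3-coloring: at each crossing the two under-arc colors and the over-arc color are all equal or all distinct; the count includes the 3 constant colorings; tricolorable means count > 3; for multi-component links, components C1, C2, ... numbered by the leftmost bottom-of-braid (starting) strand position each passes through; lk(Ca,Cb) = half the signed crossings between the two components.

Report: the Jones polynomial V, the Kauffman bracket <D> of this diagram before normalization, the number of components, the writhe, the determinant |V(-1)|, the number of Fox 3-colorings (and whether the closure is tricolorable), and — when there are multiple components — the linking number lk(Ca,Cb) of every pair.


Jones polynomial: V(q) = -q^-3 + q^-2 - q^-1 + 3 - q + q^2 - q^3
<D> = -A^-12 + A^-8 - A^-4 + 3 - A^4 + A^8 - A^12; writhe 0
components 1, writhe 0 (8 crossings)
3-colorings: 27 of 3^8, det 9 — tricolorable
note: V is palindromic (span 6, det 9): q -> 1/q fixes it; necessary, not sufficient, for amphichirality


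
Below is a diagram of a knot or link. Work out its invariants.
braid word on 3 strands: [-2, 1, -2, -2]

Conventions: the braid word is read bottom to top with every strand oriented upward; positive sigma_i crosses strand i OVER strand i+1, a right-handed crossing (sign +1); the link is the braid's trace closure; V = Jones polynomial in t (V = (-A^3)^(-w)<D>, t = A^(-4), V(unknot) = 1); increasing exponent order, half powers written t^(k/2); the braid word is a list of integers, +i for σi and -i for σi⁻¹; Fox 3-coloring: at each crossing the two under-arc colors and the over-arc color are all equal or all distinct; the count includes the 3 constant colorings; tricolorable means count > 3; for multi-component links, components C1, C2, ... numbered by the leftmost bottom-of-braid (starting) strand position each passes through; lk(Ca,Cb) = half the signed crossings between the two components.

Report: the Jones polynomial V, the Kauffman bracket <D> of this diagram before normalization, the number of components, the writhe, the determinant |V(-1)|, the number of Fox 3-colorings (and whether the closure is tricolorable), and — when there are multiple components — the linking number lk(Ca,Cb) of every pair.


V = -t^-4 + t^-3 + t^-1
<D> = A^-2 + A^6 - A^10 (w = -2)
1 component over 4 crossings, w = -2
9 Fox colorings among 3^4, |V(-1)| = 3: tricolorable
why: w = -2 shifts under R1 moves; the (-A^3)^(2) factor cancels that in V


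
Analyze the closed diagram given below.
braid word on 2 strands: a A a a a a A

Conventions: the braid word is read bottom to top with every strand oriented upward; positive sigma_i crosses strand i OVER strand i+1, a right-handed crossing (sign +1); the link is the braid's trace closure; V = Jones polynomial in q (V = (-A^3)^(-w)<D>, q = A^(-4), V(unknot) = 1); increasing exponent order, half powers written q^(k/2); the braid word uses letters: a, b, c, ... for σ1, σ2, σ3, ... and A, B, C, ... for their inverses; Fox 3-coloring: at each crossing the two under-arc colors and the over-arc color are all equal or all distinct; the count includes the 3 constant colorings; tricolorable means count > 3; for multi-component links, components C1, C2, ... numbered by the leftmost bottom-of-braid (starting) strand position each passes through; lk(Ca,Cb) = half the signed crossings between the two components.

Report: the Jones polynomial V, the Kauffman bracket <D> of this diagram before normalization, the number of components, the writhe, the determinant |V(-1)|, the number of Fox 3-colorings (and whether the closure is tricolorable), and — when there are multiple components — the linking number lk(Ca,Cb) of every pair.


Jones polynomial: V(q) = q + q^3 - q^4
<D> = A^-7 - A^-3 - A^5; writhe +3
components 1, writhe +3 (7 crossings)
3-colorings: 9 of 3^7, det 3 — tricolorable
note: w = +3 (over 7 crossings) is diagram-only; (-A^3)^(-3) removes it from V


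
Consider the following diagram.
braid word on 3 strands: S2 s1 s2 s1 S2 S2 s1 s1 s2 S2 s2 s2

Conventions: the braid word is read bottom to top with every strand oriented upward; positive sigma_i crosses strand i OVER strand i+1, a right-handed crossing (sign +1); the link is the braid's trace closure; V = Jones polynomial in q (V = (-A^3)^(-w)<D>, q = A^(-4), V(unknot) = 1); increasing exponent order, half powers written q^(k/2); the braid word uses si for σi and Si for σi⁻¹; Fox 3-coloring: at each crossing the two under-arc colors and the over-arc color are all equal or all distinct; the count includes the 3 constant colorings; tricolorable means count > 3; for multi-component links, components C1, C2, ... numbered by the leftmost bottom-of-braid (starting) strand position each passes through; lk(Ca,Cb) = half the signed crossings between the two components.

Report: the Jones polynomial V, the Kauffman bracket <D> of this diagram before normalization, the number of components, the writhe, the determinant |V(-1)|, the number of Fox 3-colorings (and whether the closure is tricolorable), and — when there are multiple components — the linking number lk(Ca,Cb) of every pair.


Jones polynomial: V(q) = q - q^2 + 2q^3 - q^4 + q^5 - q^6
<D> = -A^-12 + A^-8 - A^-4 + 2 - A^4 + A^8; writhe +4
components 1, writhe +4 (12 crossings)
3-colorings: 3 of 3^12, det 7 — not tricolorable
note: det 7 = |V(-1)|; not divisible by 3, so not tricolorable


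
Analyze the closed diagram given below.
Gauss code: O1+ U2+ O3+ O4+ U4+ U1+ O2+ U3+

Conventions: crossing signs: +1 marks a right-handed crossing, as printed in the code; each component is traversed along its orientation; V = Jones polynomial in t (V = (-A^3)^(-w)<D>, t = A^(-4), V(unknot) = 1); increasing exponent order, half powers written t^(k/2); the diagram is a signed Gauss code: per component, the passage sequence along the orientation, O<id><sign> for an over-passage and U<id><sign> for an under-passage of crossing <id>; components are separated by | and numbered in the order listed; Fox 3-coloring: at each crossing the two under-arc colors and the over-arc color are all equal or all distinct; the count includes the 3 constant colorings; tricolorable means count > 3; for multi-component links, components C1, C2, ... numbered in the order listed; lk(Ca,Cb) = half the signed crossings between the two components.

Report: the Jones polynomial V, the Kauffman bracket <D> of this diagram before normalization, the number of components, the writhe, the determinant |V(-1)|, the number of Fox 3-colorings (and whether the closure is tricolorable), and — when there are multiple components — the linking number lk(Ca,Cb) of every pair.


V = t + t^3 - t^4
<D> = -A^-4 + 1 + A^8 (w = +4)
1 component over 4 crossings, w = +4
9 Fox colorings among 3^4, |V(-1)| = 3: tricolorable
why: det 3 = |V(-1)|; divisible by 3, so tricolorable


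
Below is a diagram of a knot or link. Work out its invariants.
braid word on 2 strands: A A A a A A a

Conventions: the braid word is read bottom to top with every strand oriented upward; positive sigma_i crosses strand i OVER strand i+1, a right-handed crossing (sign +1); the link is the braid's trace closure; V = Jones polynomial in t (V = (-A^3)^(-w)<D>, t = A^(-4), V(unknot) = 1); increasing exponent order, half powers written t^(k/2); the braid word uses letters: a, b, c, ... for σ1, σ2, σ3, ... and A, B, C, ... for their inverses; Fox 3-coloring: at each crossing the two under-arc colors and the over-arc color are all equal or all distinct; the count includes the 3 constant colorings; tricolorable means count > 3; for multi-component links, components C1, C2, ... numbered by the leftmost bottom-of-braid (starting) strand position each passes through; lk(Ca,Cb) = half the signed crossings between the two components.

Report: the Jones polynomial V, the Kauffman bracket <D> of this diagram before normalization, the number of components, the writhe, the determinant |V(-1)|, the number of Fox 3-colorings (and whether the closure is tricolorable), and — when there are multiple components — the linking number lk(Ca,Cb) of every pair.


Jones polynomial: V(t) = -t^-4 + t^-3 + t^-1
<D> = -A^-5 - A^3 + A^7; writhe -3
components 1, writhe -3 (7 crossings)
3-colorings: 9 of 3^7, det 3 — tricolorable
note: free reduction leaves σ1⁻¹ σ1⁻¹ σ1⁻¹ of the original 7 letters


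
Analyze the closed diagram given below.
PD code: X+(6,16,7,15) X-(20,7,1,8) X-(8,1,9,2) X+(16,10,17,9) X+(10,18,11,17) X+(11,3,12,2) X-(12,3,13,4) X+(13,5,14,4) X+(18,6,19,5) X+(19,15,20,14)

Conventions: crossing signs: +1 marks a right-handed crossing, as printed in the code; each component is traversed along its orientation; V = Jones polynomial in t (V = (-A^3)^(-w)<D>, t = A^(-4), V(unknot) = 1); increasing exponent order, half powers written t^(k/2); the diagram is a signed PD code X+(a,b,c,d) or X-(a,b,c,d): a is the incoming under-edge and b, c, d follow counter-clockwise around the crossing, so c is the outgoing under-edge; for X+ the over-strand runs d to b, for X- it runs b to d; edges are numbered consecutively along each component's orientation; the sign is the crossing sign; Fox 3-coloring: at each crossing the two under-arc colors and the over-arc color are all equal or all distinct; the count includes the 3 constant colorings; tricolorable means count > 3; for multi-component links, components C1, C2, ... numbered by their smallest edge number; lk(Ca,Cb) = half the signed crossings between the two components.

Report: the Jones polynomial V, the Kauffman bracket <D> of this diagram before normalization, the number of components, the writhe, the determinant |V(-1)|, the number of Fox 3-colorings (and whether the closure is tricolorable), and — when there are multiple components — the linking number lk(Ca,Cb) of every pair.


Jones polynomial: V(t) = t - t^2 + 2t^3 - t^4 + t^5 - t^6
<D> = -A^-12 + A^-8 - A^-4 + 2 - A^4 + A^8; writhe +4
components 1, writhe +4 (10 crossings)
3-colorings: 3 of 3^10, det 7 — not tricolorable
note: w = +4 (over 10 crossings) is diagram-only; (-A^3)^(-4) removes it from V


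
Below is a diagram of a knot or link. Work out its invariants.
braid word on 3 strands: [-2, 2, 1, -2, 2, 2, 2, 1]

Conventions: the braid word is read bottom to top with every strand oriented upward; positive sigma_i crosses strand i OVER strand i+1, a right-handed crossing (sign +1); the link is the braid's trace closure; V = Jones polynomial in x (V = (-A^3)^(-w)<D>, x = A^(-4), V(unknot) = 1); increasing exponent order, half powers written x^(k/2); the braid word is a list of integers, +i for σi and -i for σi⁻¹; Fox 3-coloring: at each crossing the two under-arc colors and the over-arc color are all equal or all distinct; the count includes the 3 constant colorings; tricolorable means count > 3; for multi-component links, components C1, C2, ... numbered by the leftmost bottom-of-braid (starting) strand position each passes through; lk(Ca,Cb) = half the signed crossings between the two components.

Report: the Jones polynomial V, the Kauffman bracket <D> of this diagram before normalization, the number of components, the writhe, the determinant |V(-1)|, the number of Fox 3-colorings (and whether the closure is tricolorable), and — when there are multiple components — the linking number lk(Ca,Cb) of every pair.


V = x + 2x^3 + x^5
<D> = A^-8 + 2 + A^8 (w = +4)
3 components over 8 crossings, w = +4
lk(C1,C2): +1
lk(C1,C3) = +1
linking number lk(C2,C3) = 0
3 Fox colorings among 3^8, |V(-1)| = 4: not tricolorable
why: |V(-1)| = 4: so not tricolorable, since 3 does not divide 4


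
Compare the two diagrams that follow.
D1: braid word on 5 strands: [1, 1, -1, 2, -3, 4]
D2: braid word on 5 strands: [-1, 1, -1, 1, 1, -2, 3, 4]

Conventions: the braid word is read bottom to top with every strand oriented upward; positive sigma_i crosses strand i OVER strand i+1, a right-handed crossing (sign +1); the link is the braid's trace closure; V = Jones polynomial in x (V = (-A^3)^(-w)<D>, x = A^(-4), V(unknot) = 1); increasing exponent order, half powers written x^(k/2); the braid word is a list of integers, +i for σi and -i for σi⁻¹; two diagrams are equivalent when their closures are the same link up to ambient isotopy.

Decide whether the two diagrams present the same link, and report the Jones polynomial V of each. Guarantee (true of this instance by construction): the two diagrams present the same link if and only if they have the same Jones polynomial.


same link: yes
V(D1) = 1  [6 crossings, <D> = A^6, w = +2]
V(D2) = 1  (w +2, c 8, <D> = A^6)
note: D2 (8 crossings) and D1 (6) are Markov-related braid presentations


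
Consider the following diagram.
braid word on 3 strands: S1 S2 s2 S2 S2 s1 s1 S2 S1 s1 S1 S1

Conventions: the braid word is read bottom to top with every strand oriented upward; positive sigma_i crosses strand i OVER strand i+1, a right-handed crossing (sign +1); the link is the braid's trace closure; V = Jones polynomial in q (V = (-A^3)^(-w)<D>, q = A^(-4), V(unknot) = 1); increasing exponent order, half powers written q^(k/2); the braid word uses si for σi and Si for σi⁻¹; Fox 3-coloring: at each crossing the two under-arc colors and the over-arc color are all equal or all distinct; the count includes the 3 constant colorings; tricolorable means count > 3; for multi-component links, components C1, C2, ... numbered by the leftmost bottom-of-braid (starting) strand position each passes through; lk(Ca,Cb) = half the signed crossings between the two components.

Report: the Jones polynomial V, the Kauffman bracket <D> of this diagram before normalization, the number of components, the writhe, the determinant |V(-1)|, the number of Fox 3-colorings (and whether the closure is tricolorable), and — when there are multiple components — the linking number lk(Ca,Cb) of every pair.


V(q) = q^-7 - 2q^-6 + 2q^-5 - 3q^-4 + 3q^-3 - 2q^-2 + 2q^-1
bracket: 2A^-8 - 2A^-4 + 3 - 3A^4 + 2A^8 - 2A^12 + A^16, w = -4
1 component, writhe -4, over 12 crossings
det 15, colorings 9 of 3^12 — tricolorable
observation: V spans 6 powers of q: at least 6 crossings in any diagram


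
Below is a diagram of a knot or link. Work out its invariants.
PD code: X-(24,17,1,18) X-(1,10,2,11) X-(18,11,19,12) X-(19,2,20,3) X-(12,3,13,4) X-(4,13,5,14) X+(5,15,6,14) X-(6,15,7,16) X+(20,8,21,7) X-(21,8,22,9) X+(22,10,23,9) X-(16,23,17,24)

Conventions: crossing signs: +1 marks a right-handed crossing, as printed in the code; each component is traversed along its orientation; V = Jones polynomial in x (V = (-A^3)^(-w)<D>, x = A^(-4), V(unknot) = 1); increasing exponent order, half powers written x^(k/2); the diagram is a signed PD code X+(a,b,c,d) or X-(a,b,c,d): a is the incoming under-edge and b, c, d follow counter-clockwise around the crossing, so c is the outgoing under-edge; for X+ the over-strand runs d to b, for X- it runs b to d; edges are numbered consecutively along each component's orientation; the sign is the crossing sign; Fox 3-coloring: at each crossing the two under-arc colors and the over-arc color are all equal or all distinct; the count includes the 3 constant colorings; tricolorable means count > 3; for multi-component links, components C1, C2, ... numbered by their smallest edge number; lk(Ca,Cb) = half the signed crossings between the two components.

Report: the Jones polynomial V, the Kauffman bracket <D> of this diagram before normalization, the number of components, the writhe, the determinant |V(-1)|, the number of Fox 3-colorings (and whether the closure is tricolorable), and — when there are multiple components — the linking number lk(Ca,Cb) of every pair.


V(x) = x^-8 - 2x^-7 + x^-6 - 2x^-5 + 2x^-4 + x^-2
bracket: A^-10 + 2A^-2 - 2A^2 + A^6 - 2A^10 + A^14, w = -6
1 component, writhe -6, over 12 crossings
det 9, colorings 27 of 3^12 — tricolorable
observation: det 9 = |V(-1)|; divisible by 3, so tricolorable
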